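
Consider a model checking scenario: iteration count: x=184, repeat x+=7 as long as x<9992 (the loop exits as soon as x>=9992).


Step 1: x goes from 184 toward 9992 by 7; the body runs while x<9992, so iterations = ceil((bound-start)/step)
Step 2: Distance=9808
Step 3: ceil(9808/7)=1402

1402


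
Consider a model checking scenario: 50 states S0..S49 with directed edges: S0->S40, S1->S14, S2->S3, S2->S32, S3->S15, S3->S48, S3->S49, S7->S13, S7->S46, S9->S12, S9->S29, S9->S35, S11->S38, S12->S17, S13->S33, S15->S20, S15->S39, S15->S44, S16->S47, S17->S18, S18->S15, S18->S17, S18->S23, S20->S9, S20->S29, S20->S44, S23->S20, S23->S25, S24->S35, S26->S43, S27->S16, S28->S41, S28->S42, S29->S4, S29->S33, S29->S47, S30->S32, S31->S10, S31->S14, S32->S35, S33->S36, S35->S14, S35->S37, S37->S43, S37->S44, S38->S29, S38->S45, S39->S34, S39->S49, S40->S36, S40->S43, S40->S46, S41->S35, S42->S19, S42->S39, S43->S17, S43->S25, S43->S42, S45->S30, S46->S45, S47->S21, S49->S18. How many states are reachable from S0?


BFS from S0:
  layer 0: {S0}
  layer 1: {S40}
  layer 2: {S36, S43, S46}
  layer 3: {S17, S25, S42, S45}
  layer 4: {S18, S19, S30, S39}
  layer 5: {S15, S23, S32, S34, S49}
  layer 6: {S20, S35, S44}
  layer 7: {S9, S14, S29, S37}
  layer 8: {S4, S12, S33, S47}
  layer 9: {S21}
Reachable set: {S0, S4, S9, S12, S14, S15, S17, S18, S19, S20, S21, S23, S25, S29, S30, S32, S33, S34, S35, S36, S37, S39, S40, S42, S43, S44, S45, S46, S47, S49}
Count = 30

30


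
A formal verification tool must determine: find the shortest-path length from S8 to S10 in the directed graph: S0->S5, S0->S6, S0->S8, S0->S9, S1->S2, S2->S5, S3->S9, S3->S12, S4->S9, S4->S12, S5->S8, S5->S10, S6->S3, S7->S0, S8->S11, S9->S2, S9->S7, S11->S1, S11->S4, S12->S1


BFS layer-by-layer from S8:
  dist 0: {S8}
  dist 1: {S11}
  dist 2: {S1, S4}
  dist 3: {S2, S9, S12}
  dist 4: {S5, S7}
  dist 5: {S0, S10}
  -> S10 reached at distance 5
Shortest path length = 5

5


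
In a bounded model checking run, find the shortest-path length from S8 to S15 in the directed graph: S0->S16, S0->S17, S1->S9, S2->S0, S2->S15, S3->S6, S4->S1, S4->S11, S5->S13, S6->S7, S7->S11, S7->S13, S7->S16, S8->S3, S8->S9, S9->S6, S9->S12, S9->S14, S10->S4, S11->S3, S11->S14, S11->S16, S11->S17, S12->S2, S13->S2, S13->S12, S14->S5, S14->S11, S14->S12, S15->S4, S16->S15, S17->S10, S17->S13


BFS layer-by-layer from S8:
  dist 0: {S8}
  dist 1: {S3, S9}
  dist 2: {S6, S12, S14}
  dist 3: {S2, S5, S7, S11}
  dist 4: {S0, S13, S15, S16, S17}
  -> S15 reached at distance 4
Shortest path length = 4

4


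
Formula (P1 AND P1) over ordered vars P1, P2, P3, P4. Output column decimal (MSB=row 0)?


Formula: (P1 AND P1) over P1, P2, P3, P4 (16 rows)
Evaluate each row (bits = P1,P2,P3,P4, MSB first):
  row 0 [0000]: (0 AND 0) -> 0
  row 1 [0001]: (0 AND 0) -> 0
  row 2 [0010]: (0 AND 0) -> 0
  row 3 [0011]: (0 AND 0) -> 0
  row 4 [0100]: (0 AND 0) -> 0
  row 5 [0101]: (0 AND 0) -> 0
  row 6 [0110]: (0 AND 0) -> 0
  row 7 [0111]: (0 AND 0) -> 0
  row 8 [1000]: (1 AND 1) -> 1
  row 9 [1001]: (1 AND 1) -> 1
  row 10 [1010]: (1 AND 1) -> 1
  row 11 [1011]: (1 AND 1) -> 1
  row 12 [1100]: (1 AND 1) -> 1
  row 13 [1101]: (1 AND 1) -> 1
  row 14 [1110]: (1 AND 1) -> 1
  row 15 [1111]: (1 AND 1) -> 1
Full result column, 4 rows per line (P1,P2 fixed per line; P3,P4 runs 00..11 left to right):
  rows 0-3 [P1,P2=00]: 0000  = hex 0
  rows 4-7 [P1,P2=01]: 0000  = hex 0
  rows 8-11 [P1,P2=10]: 1111  = hex F
  rows 12-15 [P1,P2=11]: 1111  = hex F
Output column (row 0 .. row 15) = 0000000011111111
Output column grouped in 4s = 0000 0000 1111 1111 = 0x00FF
Convert to decimal digit by digit (value = value*16 + digit):
  0 -> 0
  0*16 + 0 = 0
  0*16 + 15 (F) = 15
  15*16 + 15 (F) = 255
Decimal = 255

255


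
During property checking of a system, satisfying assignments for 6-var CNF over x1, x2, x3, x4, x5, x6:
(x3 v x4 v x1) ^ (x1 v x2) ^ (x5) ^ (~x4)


CNF with 4 clauses over 6 vars (64 assignments).
An assignment satisfies CNF iff every clause has >=1 true literal.
Check each row (bits = x1,x2,x3,x4,x5,x6; clause T/F shown):
  row 0 [000000]: clauses=FFFT -> 0
  row 1 [000001]: clauses=FFFT -> 0
  row 2 [000010]: clauses=FFTT -> 0
  row 3 [000011]: clauses=FFTT -> 0
  row 4 [000100]: clauses=TFFF -> 0
  (every remaining row is evaluated the same way; all 64 results are listed next)
Full result column, 8 rows per line (x1,x2,x3 fixed per line; x4,x5,x6 runs 000..111 left to right):
  rows 0-7 [x1,x2,x3=000]: 00000000  (ones: 0)
  rows 8-15 [x1,x2,x3=001]: 00000000  (ones: 0)
  rows 16-23 [x1,x2,x3=010]: 00000000  (ones: 0)
  rows 24-31 [x1,x2,x3=011]: 00110000  (ones: 2)
  rows 32-39 [x1,x2,x3=100]: 00110000  (ones: 2)
  rows 40-47 [x1,x2,x3=101]: 00110000  (ones: 2)
  rows 48-55 [x1,x2,x3=110]: 00110000  (ones: 2)
  rows 56-63 [x1,x2,x3=111]: 00110000  (ones: 2)
Satisfying assignments = 0+0+0+2+2+2+2+2 = 10

10


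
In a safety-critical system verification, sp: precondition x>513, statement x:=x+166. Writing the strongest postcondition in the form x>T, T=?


Formula: sp(P, x:=E) = exists old_x. (x = E[old_x/x]) AND P[old_x/x] (old_x is the value of x before the assignment; eliminate old_x by solving x = E[old_x/x] for old_x)
Step 1: Precondition P: x>513, i.e. old_x > 513
Step 2: Assignment gives x = old_x + 166, so old_x = x - 166
Step 3: Substitute into P: x - 166 > 513
Step 4: Simplify: x > 513+166 = 679

679


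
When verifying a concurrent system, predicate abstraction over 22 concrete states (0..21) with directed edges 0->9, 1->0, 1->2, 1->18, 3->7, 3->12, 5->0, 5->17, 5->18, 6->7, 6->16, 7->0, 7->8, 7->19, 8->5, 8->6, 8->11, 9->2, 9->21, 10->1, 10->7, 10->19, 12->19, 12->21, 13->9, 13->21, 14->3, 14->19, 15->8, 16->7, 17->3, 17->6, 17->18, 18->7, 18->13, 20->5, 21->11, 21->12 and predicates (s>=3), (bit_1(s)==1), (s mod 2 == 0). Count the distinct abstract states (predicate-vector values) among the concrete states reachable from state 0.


BFS from 0:
Concrete reachable: {0, 2, 9, 11, 12, 19, 21}
Abstract via predicates (s>=3), (bit_1(s)==1), (s mod 2 == 0):
  (0,0,1) <- {0}
  (0,1,1) <- {2}
  (1,0,0) <- {9, 21}
  (1,0,1) <- {12}
  (1,1,0) <- {11, 19}
Distinct abstract states = 5

5


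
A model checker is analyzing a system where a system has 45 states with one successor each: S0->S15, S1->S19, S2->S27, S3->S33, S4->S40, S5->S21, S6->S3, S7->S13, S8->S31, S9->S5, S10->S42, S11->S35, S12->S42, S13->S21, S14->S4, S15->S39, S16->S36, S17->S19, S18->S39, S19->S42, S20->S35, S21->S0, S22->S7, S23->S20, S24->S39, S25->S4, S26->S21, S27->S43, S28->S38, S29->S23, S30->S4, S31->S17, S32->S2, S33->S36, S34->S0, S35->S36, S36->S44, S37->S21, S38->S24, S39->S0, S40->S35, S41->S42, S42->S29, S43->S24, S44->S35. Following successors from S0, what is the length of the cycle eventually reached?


Trace from S0 until a state repeats:
  S0 -> S15 -> S39 -> S0
S0 first seen at step 0, revisited at step 3.
Cycle length = 3 - 0 = 3

3


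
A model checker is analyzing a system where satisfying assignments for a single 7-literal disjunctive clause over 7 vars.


Step 1: Total=2^7=128
Step 2: Unsat when all 7 false: 2^0=1
Step 3: Sat=128-1=127

127


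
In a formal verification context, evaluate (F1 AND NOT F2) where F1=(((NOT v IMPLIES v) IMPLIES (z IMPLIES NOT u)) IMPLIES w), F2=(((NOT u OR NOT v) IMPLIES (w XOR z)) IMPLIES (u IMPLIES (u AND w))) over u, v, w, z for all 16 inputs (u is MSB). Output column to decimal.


F1 = (((NOT v IMPLIES v) IMPLIES (z IMPLIES NOT u)) IMPLIES w)
F2 = (((NOT u OR NOT v) IMPLIES (w XOR z)) IMPLIES (u IMPLIES (u AND w)))
Counterexample to F1=>F2 is where F1=1 and F2=0.
Evaluate each row (bits = u,v,w,z, MSB first):
  row 0 [0000]: F1=0 F2=1 -> F1&~F2 -> 0
  row 1 [0001]: F1=0 F2=1 -> F1&~F2 -> 0
  row 2 [0010]: F1=1 F2=1 -> F1&~F2 -> 0
  row 3 [0011]: F1=1 F2=1 -> F1&~F2 -> 0
  row 4 [0100]: F1=0 F2=1 -> F1&~F2 -> 0
  row 5 [0101]: F1=0 F2=1 -> F1&~F2 -> 0
  row 6 [0110]: F1=1 F2=1 -> F1&~F2 -> 0
  row 7 [0111]: F1=1 F2=1 -> F1&~F2 -> 0
  row 8 [1000]: F1=0 F2=1 -> F1&~F2 -> 0
  row 9 [1001]: F1=0 F2=0 -> F1&~F2 -> 0
  row 10 [1010]: F1=1 F2=1 -> F1&~F2 -> 0
  row 11 [1011]: F1=1 F2=1 -> F1&~F2 -> 0
  row 12 [1100]: F1=0 F2=0 -> F1&~F2 -> 0
  row 13 [1101]: F1=1 F2=0 -> F1&~F2 -> 1
  row 14 [1110]: F1=1 F2=1 -> F1&~F2 -> 0
  row 15 [1111]: F1=1 F2=1 -> F1&~F2 -> 0
Full result column, 4 rows per line (u,v fixed per line; w,z runs 00..11 left to right):
  rows 0-3 [u,v=00]: 0000  = hex 0
  rows 4-7 [u,v=01]: 0000  = hex 0
  rows 8-11 [u,v=10]: 0000  = hex 0
  rows 12-15 [u,v=11]: 0100  = hex 4
Counterexample vector (row 0 .. row 15) = 0000000000000100
Output column grouped in 4s = 0000 0000 0000 0100 = 0x0004
Convert to decimal digit by digit (value = value*16 + digit):
  0 -> 0
  0*16 + 0 = 0
  0*16 + 0 = 0
  0*16 + 4 = 4
Decimal = 4

4


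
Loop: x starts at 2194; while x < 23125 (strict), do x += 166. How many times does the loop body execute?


Step 1: x goes from 2194 toward 23125 by 166; the body runs while x<23125, so iterations = ceil((bound-start)/step)
Step 2: Distance=20931
Step 3: ceil(20931/166)=127

127


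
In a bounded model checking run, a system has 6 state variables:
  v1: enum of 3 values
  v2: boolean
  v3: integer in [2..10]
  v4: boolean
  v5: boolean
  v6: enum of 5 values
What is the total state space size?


State space = product of domain sizes of all variables.
Domain sizes:
  v1 (enum of 3 values): 3
  v2 (boolean): 2
  v3 (integer in [2..10]): 9
  v4 (boolean): 2
  v5 (boolean): 2
  v6 (enum of 5 values): 5
Product = 3 * 2 * 9 * 2 * 2 * 5 = 1080

1080


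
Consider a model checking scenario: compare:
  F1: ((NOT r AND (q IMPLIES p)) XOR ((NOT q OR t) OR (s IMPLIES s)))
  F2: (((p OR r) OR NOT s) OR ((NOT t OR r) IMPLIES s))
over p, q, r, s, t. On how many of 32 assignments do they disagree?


F1 = ((NOT r AND (q IMPLIES p)) XOR ((NOT q OR t) OR (s IMPLIES s)))
F2 = (((p OR r) OR NOT s) OR ((NOT t OR r) IMPLIES s))
Evaluate both on each of 32 rows (bits = p,q,r,s,t):
  row 0 [00000]: F1=0 F2=1 (differ) -> 1
  row 1 [00001]: F1=0 F2=1 (differ) -> 1
  row 2 [00010]: F1=0 F2=1 (differ) -> 1
  row 3 [00011]: F1=0 F2=1 (differ) -> 1
  row 4 [00100]: F1=1 F2=1 -> 0
  row 5 [00101]: F1=1 F2=1 -> 0
  row 6 [00110]: F1=1 F2=1 -> 0
  row 7 [00111]: F1=1 F2=1 -> 0
  row 8 [01000]: F1=1 F2=1 -> 0
  row 9 [01001]: F1=1 F2=1 -> 0
  row 10 [01010]: F1=1 F2=1 -> 0
  row 11 [01011]: F1=1 F2=1 -> 0
  row 12 [01100]: F1=1 F2=1 -> 0
  row 13 [01101]: F1=1 F2=1 -> 0
  row 14 [01110]: F1=1 F2=1 -> 0
  row 15 [01111]: F1=1 F2=1 -> 0
  row 16 [10000]: F1=0 F2=1 (differ) -> 1
  row 17 [10001]: F1=0 F2=1 (differ) -> 1
  row 18 [10010]: F1=0 F2=1 (differ) -> 1
  row 19 [10011]: F1=0 F2=1 (differ) -> 1
  row 20 [10100]: F1=1 F2=1 -> 0
  row 21 [10101]: F1=1 F2=1 -> 0
  row 22 [10110]: F1=1 F2=1 -> 0
  row 23 [10111]: F1=1 F2=1 -> 0
  row 24 [11000]: F1=0 F2=1 (differ) -> 1
  row 25 [11001]: F1=0 F2=1 (differ) -> 1
  row 26 [11010]: F1=0 F2=1 (differ) -> 1
  row 27 [11011]: F1=0 F2=1 (differ) -> 1
  row 28 [11100]: F1=1 F2=1 -> 0
  row 29 [11101]: F1=1 F2=1 -> 0
  row 30 [11110]: F1=1 F2=1 -> 0
  row 31 [11111]: F1=1 F2=1 -> 0
Full result column, 8 rows per line (p,q fixed per line; r,s,t runs 000..111 left to right):
  rows 0-7 [p,q=00]: 11110000  (ones: 4)
  rows 8-15 [p,q=01]: 00000000  (ones: 0)
  rows 16-23 [p,q=10]: 11110000  (ones: 4)
  rows 24-31 [p,q=11]: 11110000  (ones: 4)
Disagreements = 4+0+4+4 = 12

12


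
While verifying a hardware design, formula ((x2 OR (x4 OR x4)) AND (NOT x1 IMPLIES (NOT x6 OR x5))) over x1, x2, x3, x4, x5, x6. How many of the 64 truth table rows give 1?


Formula: ((x2 OR (x4 OR x4)) AND (NOT x1 IMPLIES (NOT x6 OR x5))) over 6 vars (64 rows)
Evaluate each row (x1, x2, x3, x4, x5, x6 as bits, MSB first):
  row 0 [000000]: ((0 OR (0 OR 0)) AND (NOT 0 IMPLIES (NOT 0 OR 0))) -> 0
  row 1 [000001]: ((0 OR (0 OR 0)) AND (NOT 0 IMPLIES (NOT 1 OR 0))) -> 0
  row 2 [000010]: ((0 OR (0 OR 0)) AND (NOT 0 IMPLIES (NOT 0 OR 1))) -> 0
  row 3 [000011]: ((0 OR (0 OR 0)) AND (NOT 0 IMPLIES (NOT 1 OR 1))) -> 0
  row 4 [000100]: ((0 OR (1 OR 1)) AND (NOT 0 IMPLIES (NOT 0 OR 0))) -> 1
  (every remaining row is evaluated the same way; all 64 results are listed next)
Full result column, 8 rows per line (x1,x2,x3 fixed per line; x4,x5,x6 runs 000..111 left to right):
  rows 0-7 [x1,x2,x3=000]: 00001011  (ones: 3)
  rows 8-15 [x1,x2,x3=001]: 00001011  (ones: 3)
  rows 16-23 [x1,x2,x3=010]: 10111011  (ones: 6)
  rows 24-31 [x1,x2,x3=011]: 10111011  (ones: 6)
  rows 32-39 [x1,x2,x3=100]: 00001111  (ones: 4)
  rows 40-47 [x1,x2,x3=101]: 00001111  (ones: 4)
  rows 48-55 [x1,x2,x3=110]: 11111111  (ones: 8)
  rows 56-63 [x1,x2,x3=111]: 11111111  (ones: 8)
Count of 1-rows = 3+3+6+6+4+4+8+8 = 42

42


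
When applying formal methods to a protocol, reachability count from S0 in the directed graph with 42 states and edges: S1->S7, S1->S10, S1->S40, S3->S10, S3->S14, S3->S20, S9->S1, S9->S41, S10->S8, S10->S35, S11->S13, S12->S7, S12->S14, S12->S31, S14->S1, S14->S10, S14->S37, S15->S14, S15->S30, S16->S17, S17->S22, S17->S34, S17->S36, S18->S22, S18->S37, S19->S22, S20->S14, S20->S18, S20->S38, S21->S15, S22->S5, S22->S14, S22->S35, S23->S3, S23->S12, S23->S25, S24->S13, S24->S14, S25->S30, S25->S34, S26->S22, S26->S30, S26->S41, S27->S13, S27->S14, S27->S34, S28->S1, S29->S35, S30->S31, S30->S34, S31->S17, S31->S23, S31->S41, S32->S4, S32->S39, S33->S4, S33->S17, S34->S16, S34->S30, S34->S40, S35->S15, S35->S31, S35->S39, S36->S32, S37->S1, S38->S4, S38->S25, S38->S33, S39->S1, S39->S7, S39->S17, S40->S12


BFS from S0:
  layer 0: {S0}
Reachable set: {S0}
Count = 1

1


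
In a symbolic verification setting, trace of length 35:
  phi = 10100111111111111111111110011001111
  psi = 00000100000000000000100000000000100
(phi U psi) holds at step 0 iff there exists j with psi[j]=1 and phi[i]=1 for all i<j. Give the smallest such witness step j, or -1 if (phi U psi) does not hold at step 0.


(phi U psi) at 0: need smallest j with psi[j]=1 and phi[i]=1 for all i in [0,j).
Scan from step 0:
  step 0: phi=1, psi=0 -> continue
  step 1: phi=0 -> phi-prefix broken from here
  step 5: psi=1 but phi already failed -> not a witness
  step 20: psi=1 but phi already failed -> not a witness
  step 32: psi=1 but phi already failed -> not a witness
  end of trace: no witness -> -1
Witness step = -1

-1


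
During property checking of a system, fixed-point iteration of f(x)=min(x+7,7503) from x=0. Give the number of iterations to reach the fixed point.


Step 1: x=0, cap=7503, increment=7
Step 2: x grows by 7 each step until capped at 7503; fixed point is x=7503
Step 3: iterations = ceil(7503/7) = 1072

1072


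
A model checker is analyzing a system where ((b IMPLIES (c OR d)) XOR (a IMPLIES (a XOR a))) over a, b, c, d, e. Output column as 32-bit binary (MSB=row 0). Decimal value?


Formula: ((b IMPLIES (c OR d)) XOR (a IMPLIES (a XOR a))) over a, b, c, d, e (32 rows)
Evaluate each row (bits = a,b,c,d,e, MSB first):
  row 0 [00000]: ((0 IMPLIES (0 OR 0)) XOR (0 IMPLIES (0 XOR 0))) -> 0
  row 1 [00001]: ((0 IMPLIES (0 OR 0)) XOR (0 IMPLIES (0 XOR 0))) -> 0
  row 2 [00010]: ((0 IMPLIES (0 OR 1)) XOR (0 IMPLIES (0 XOR 0))) -> 0
  row 3 [00011]: ((0 IMPLIES (0 OR 1)) XOR (0 IMPLIES (0 XOR 0))) -> 0
  row 4 [00100]: ((0 IMPLIES (1 OR 0)) XOR (0 IMPLIES (0 XOR 0))) -> 0
  row 5 [00101]: ((0 IMPLIES (1 OR 0)) XOR (0 IMPLIES (0 XOR 0))) -> 0
  row 6 [00110]: ((0 IMPLIES (1 OR 1)) XOR (0 IMPLIES (0 XOR 0))) -> 0
  row 7 [00111]: ((0 IMPLIES (1 OR 1)) XOR (0 IMPLIES (0 XOR 0))) -> 0
  row 8 [01000]: ((1 IMPLIES (0 OR 0)) XOR (0 IMPLIES (0 XOR 0))) -> 1
  row 9 [01001]: ((1 IMPLIES (0 OR 0)) XOR (0 IMPLIES (0 XOR 0))) -> 1
  row 10 [01010]: ((1 IMPLIES (0 OR 1)) XOR (0 IMPLIES (0 XOR 0))) -> 0
  row 11 [01011]: ((1 IMPLIES (0 OR 1)) XOR (0 IMPLIES (0 XOR 0))) -> 0
  row 12 [01100]: ((1 IMPLIES (1 OR 0)) XOR (0 IMPLIES (0 XOR 0))) -> 0
  row 13 [01101]: ((1 IMPLIES (1 OR 0)) XOR (0 IMPLIES (0 XOR 0))) -> 0
  row 14 [01110]: ((1 IMPLIES (1 OR 1)) XOR (0 IMPLIES (0 XOR 0))) -> 0
  row 15 [01111]: ((1 IMPLIES (1 OR 1)) XOR (0 IMPLIES (0 XOR 0))) -> 0
  row 16 [10000]: ((0 IMPLIES (0 OR 0)) XOR (1 IMPLIES (1 XOR 1))) -> 1
  row 17 [10001]: ((0 IMPLIES (0 OR 0)) XOR (1 IMPLIES (1 XOR 1))) -> 1
  row 18 [10010]: ((0 IMPLIES (0 OR 1)) XOR (1 IMPLIES (1 XOR 1))) -> 1
  row 19 [10011]: ((0 IMPLIES (0 OR 1)) XOR (1 IMPLIES (1 XOR 1))) -> 1
  row 20 [10100]: ((0 IMPLIES (1 OR 0)) XOR (1 IMPLIES (1 XOR 1))) -> 1
  row 21 [10101]: ((0 IMPLIES (1 OR 0)) XOR (1 IMPLIES (1 XOR 1))) -> 1
  row 22 [10110]: ((0 IMPLIES (1 OR 1)) XOR (1 IMPLIES (1 XOR 1))) -> 1
  row 23 [10111]: ((0 IMPLIES (1 OR 1)) XOR (1 IMPLIES (1 XOR 1))) -> 1
  row 24 [11000]: ((1 IMPLIES (0 OR 0)) XOR (1 IMPLIES (1 XOR 1))) -> 0
  row 25 [11001]: ((1 IMPLIES (0 OR 0)) XOR (1 IMPLIES (1 XOR 1))) -> 0
  row 26 [11010]: ((1 IMPLIES (0 OR 1)) XOR (1 IMPLIES (1 XOR 1))) -> 1
  row 27 [11011]: ((1 IMPLIES (0 OR 1)) XOR (1 IMPLIES (1 XOR 1))) -> 1
  row 28 [11100]: ((1 IMPLIES (1 OR 0)) XOR (1 IMPLIES (1 XOR 1))) -> 1
  row 29 [11101]: ((1 IMPLIES (1 OR 0)) XOR (1 IMPLIES (1 XOR 1))) -> 1
  row 30 [11110]: ((1 IMPLIES (1 OR 1)) XOR (1 IMPLIES (1 XOR 1))) -> 1
  row 31 [11111]: ((1 IMPLIES (1 OR 1)) XOR (1 IMPLIES (1 XOR 1))) -> 1
Full result column, 4 rows per line (a,b,c fixed per line; d,e runs 00..11 left to right):
  rows 0-3 [a,b,c=000]: 0000  = hex 0
  rows 4-7 [a,b,c=001]: 0000  = hex 0
  rows 8-11 [a,b,c=010]: 1100  = hex C
  rows 12-15 [a,b,c=011]: 0000  = hex 0
  rows 16-19 [a,b,c=100]: 1111  = hex F
  rows 20-23 [a,b,c=101]: 1111  = hex F
  rows 24-27 [a,b,c=110]: 0011  = hex 3
  rows 28-31 [a,b,c=111]: 1111  = hex F
Output column (row 0 .. row 31) = 00000000110000001111111100111111
Output column grouped in 4s = 0000 0000 1100 0000 1111 1111 0011 1111 = 0x00C0FF3F
Convert to decimal digit by digit (value = value*16 + digit):
  0 -> 0
  0*16 + 0 = 0
  0*16 + 12 (C) = 12
  12*16 + 0 = 192
  192*16 + 15 (F) = 3087
  3087*16 + 15 (F) = 49407
  49407*16 + 3 = 790515
  790515*16 + 15 (F) = 12648255
Decimal = 12648255

12648255


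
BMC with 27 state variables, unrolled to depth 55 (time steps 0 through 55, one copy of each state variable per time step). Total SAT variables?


BMC unrolls to depth k, creating one copy of each state var for steps 0..k.
Step count = 55 + 1 = 56 (steps 0 through 55)
Vars per step = 27
Total = 27 * 56 = 1512

1512


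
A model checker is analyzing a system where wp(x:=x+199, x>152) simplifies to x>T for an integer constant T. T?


Formula: wp(x:=E, P) = P[E/x] (substitute E for x in postcondition)
Step 1: Postcondition: x>152
Step 2: Substitute x+199 for x: x+199>152
Step 3: Solve for x: x > 152-199 = -47

-47


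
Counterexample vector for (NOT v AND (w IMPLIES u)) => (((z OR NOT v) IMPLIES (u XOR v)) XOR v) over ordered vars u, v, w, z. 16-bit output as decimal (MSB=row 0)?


F1 = (NOT v AND (w IMPLIES u))
F2 = (((z OR NOT v) IMPLIES (u XOR v)) XOR v)
Counterexample to F1=>F2 is where F1=1 and F2=0.
Evaluate each row (bits = u,v,w,z, MSB first):
  row 0 [0000]: F1=1 F2=0 -> F1&~F2 -> 1
  row 1 [0001]: F1=1 F2=0 -> F1&~F2 -> 1
  row 2 [0010]: F1=0 F2=0 -> F1&~F2 -> 0
  row 3 [0011]: F1=0 F2=0 -> F1&~F2 -> 0
  row 4 [0100]: F1=0 F2=0 -> F1&~F2 -> 0
  row 5 [0101]: F1=0 F2=0 -> F1&~F2 -> 0
  row 6 [0110]: F1=0 F2=0 -> F1&~F2 -> 0
  row 7 [0111]: F1=0 F2=0 -> F1&~F2 -> 0
  row 8 [1000]: F1=1 F2=1 -> F1&~F2 -> 0
  row 9 [1001]: F1=1 F2=1 -> F1&~F2 -> 0
  row 10 [1010]: F1=1 F2=1 -> F1&~F2 -> 0
  row 11 [1011]: F1=1 F2=1 -> F1&~F2 -> 0
  row 12 [1100]: F1=0 F2=0 -> F1&~F2 -> 0
  row 13 [1101]: F1=0 F2=1 -> F1&~F2 -> 0
  row 14 [1110]: F1=0 F2=0 -> F1&~F2 -> 0
  row 15 [1111]: F1=0 F2=1 -> F1&~F2 -> 0
Full result column, 4 rows per line (u,v fixed per line; w,z runs 00..11 left to right):
  rows 0-3 [u,v=00]: 1100  = hex C
  rows 4-7 [u,v=01]: 0000  = hex 0
  rows 8-11 [u,v=10]: 0000  = hex 0
  rows 12-15 [u,v=11]: 0000  = hex 0
Counterexample vector (row 0 .. row 15) = 1100000000000000
Output column grouped in 4s = 1100 0000 0000 0000 = 0xC000
Convert to decimal digit by digit (value = value*16 + digit):
  C -> 12
  12*16 + 0 = 192
  192*16 + 0 = 3072
  3072*16 + 0 = 49152
Decimal = 49152

49152


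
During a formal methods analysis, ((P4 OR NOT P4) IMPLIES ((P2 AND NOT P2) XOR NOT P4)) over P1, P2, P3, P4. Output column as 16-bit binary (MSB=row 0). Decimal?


Formula: ((P4 OR NOT P4) IMPLIES ((P2 AND NOT P2) XOR NOT P4)) over P1, P2, P3, P4 (16 rows)
Evaluate each row (bits = P1,P2,P3,P4, MSB first):
  row 0 [0000]: ((0 OR NOT 0) IMPLIES ((0 AND NOT 0) XOR NOT 0)) -> 1
  row 1 [0001]: ((1 OR NOT 1) IMPLIES ((0 AND NOT 0) XOR NOT 1)) -> 0
  row 2 [0010]: ((0 OR NOT 0) IMPLIES ((0 AND NOT 0) XOR NOT 0)) -> 1
  row 3 [0011]: ((1 OR NOT 1) IMPLIES ((0 AND NOT 0) XOR NOT 1)) -> 0
  row 4 [0100]: ((0 OR NOT 0) IMPLIES ((1 AND NOT 1) XOR NOT 0)) -> 1
  row 5 [0101]: ((1 OR NOT 1) IMPLIES ((1 AND NOT 1) XOR NOT 1)) -> 0
  row 6 [0110]: ((0 OR NOT 0) IMPLIES ((1 AND NOT 1) XOR NOT 0)) -> 1
  row 7 [0111]: ((1 OR NOT 1) IMPLIES ((1 AND NOT 1) XOR NOT 1)) -> 0
  row 8 [1000]: ((0 OR NOT 0) IMPLIES ((0 AND NOT 0) XOR NOT 0)) -> 1
  row 9 [1001]: ((1 OR NOT 1) IMPLIES ((0 AND NOT 0) XOR NOT 1)) -> 0
  row 10 [1010]: ((0 OR NOT 0) IMPLIES ((0 AND NOT 0) XOR NOT 0)) -> 1
  row 11 [1011]: ((1 OR NOT 1) IMPLIES ((0 AND NOT 0) XOR NOT 1)) -> 0
  row 12 [1100]: ((0 OR NOT 0) IMPLIES ((1 AND NOT 1) XOR NOT 0)) -> 1
  row 13 [1101]: ((1 OR NOT 1) IMPLIES ((1 AND NOT 1) XOR NOT 1)) -> 0
  row 14 [1110]: ((0 OR NOT 0) IMPLIES ((1 AND NOT 1) XOR NOT 0)) -> 1
  row 15 [1111]: ((1 OR NOT 1) IMPLIES ((1 AND NOT 1) XOR NOT 1)) -> 0
Full result column, 4 rows per line (P1,P2 fixed per line; P3,P4 runs 00..11 left to right):
  rows 0-3 [P1,P2=00]: 1010  = hex A
  rows 4-7 [P1,P2=01]: 1010  = hex A
  rows 8-11 [P1,P2=10]: 1010  = hex A
  rows 12-15 [P1,P2=11]: 1010  = hex A
Output column (row 0 .. row 15) = 1010101010101010
Output column grouped in 4s = 1010 1010 1010 1010 = 0xAAAA
Convert to decimal digit by digit (value = value*16 + digit):
  A -> 10
  10*16 + 10 (A) = 170
  170*16 + 10 (A) = 2730
  2730*16 + 10 (A) = 43690
Decimal = 43690

43690


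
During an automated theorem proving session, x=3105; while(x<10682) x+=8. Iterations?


Step 1: x goes from 3105 toward 10682 by 8; the body runs while x<10682, so iterations = ceil((bound-start)/step)
Step 2: Distance=7577
Step 3: ceil(7577/8)=948

948


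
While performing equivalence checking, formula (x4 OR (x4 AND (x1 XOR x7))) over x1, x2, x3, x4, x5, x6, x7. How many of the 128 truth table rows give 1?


Formula: (x4 OR (x4 AND (x1 XOR x7))) over 7 vars (128 rows)
Evaluate each row (x1, x2, x3, x4, x5, x6, x7 as bits, MSB first):
  row 0 [0000000]: (0 OR (0 AND (0 XOR 0))) -> 0
  row 1 [0000001]: (0 OR (0 AND (0 XOR 1))) -> 0
  row 2 [0000010]: (0 OR (0 AND (0 XOR 0))) -> 0
  row 3 [0000011]: (0 OR (0 AND (0 XOR 1))) -> 0
  row 4 [0000100]: (0 OR (0 AND (0 XOR 0))) -> 0
  (every remaining row is evaluated the same way; all 128 results are listed next)
Full result column, 8 rows per line (x1,x2,x3,x4 fixed per line; x5,x6,x7 runs 000..111 left to right):
  rows 0-7 [x1,x2,x3,x4=0000]: 00000000  (ones: 0)
  rows 8-15 [x1,x2,x3,x4=0001]: 11111111  (ones: 8)
  rows 16-23 [x1,x2,x3,x4=0010]: 00000000  (ones: 0)
  rows 24-31 [x1,x2,x3,x4=0011]: 11111111  (ones: 8)
  rows 32-39 [x1,x2,x3,x4=0100]: 00000000  (ones: 0)
  rows 40-47 [x1,x2,x3,x4=0101]: 11111111  (ones: 8)
  rows 48-55 [x1,x2,x3,x4=0110]: 00000000  (ones: 0)
  rows 56-63 [x1,x2,x3,x4=0111]: 11111111  (ones: 8)
  rows 64-71 [x1,x2,x3,x4=1000]: 00000000  (ones: 0)
  rows 72-79 [x1,x2,x3,x4=1001]: 11111111  (ones: 8)
  rows 80-87 [x1,x2,x3,x4=1010]: 00000000  (ones: 0)
  rows 88-95 [x1,x2,x3,x4=1011]: 11111111  (ones: 8)
  rows 96-103 [x1,x2,x3,x4=1100]: 00000000  (ones: 0)
  rows 104-111 [x1,x2,x3,x4=1101]: 11111111  (ones: 8)
  rows 112-119 [x1,x2,x3,x4=1110]: 00000000  (ones: 0)
  rows 120-127 [x1,x2,x3,x4=1111]: 11111111  (ones: 8)
Count of 1-rows = 0+8+0+8+0+8+0+8+0+8+0+8+0+8+0+8 = 64

64


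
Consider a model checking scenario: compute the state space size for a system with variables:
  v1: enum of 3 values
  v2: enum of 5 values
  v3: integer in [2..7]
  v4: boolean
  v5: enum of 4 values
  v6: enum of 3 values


State space = product of domain sizes of all variables.
Domain sizes:
  v1 (enum of 3 values): 3
  v2 (enum of 5 values): 5
  v3 (integer in [2..7]): 6
  v4 (boolean): 2
  v5 (enum of 4 values): 4
  v6 (enum of 3 values): 3
Product = 3 * 5 * 6 * 2 * 4 * 3 = 2160

2160


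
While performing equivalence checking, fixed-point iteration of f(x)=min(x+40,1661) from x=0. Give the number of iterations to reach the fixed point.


Step 1: x=0, cap=1661, increment=40
Step 2: x grows by 40 each step until capped at 1661; fixed point is x=1661
Step 3: iterations = ceil(1661/40) = 42

42


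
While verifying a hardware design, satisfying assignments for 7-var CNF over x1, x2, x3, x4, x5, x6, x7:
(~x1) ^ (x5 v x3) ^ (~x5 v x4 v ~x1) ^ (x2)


CNF with 4 clauses over 7 vars (128 assignments).
An assignment satisfies CNF iff every clause has >=1 true literal.
Check each row (bits = x1,x2,x3,x4,x5,x6,x7; clause T/F shown):
  row 0 [0000000]: clauses=TFTF -> 0
  row 1 [0000001]: clauses=TFTF -> 0
  row 2 [0000010]: clauses=TFTF -> 0
  row 3 [0000011]: clauses=TFTF -> 0
  row 4 [0000100]: clauses=TTTF -> 0
  (every remaining row is evaluated the same way; all 128 results are listed next)
Full result column, 8 rows per line (x1,x2,x3,x4 fixed per line; x5,x6,x7 runs 000..111 left to right):
  rows 0-7 [x1,x2,x3,x4=0000]: 00000000  (ones: 0)
  rows 8-15 [x1,x2,x3,x4=0001]: 00000000  (ones: 0)
  rows 16-23 [x1,x2,x3,x4=0010]: 00000000  (ones: 0)
  rows 24-31 [x1,x2,x3,x4=0011]: 00000000  (ones: 0)
  rows 32-39 [x1,x2,x3,x4=0100]: 00001111  (ones: 4)
  rows 40-47 [x1,x2,x3,x4=0101]: 00001111  (ones: 4)
  rows 48-55 [x1,x2,x3,x4=0110]: 11111111  (ones: 8)
  rows 56-63 [x1,x2,x3,x4=0111]: 11111111  (ones: 8)
  rows 64-71 [x1,x2,x3,x4=1000]: 00000000  (ones: 0)
  rows 72-79 [x1,x2,x3,x4=1001]: 00000000  (ones: 0)
  rows 80-87 [x1,x2,x3,x4=1010]: 00000000  (ones: 0)
  rows 88-95 [x1,x2,x3,x4=1011]: 00000000  (ones: 0)
  rows 96-103 [x1,x2,x3,x4=1100]: 00000000  (ones: 0)
  rows 104-111 [x1,x2,x3,x4=1101]: 00000000  (ones: 0)
  rows 112-119 [x1,x2,x3,x4=1110]: 00000000  (ones: 0)
  rows 120-127 [x1,x2,x3,x4=1111]: 00000000  (ones: 0)
Satisfying assignments = 0+0+0+0+4+4+8+8+0+0+0+0+0+0+0+0 = 24

24


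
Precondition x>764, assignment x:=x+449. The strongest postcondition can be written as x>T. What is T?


Formula: sp(P, x:=E) = exists old_x. (x = E[old_x/x]) AND P[old_x/x] (old_x is the value of x before the assignment; eliminate old_x by solving x = E[old_x/x] for old_x)
Step 1: Precondition P: x>764, i.e. old_x > 764
Step 2: Assignment gives x = old_x + 449, so old_x = x - 449
Step 3: Substitute into P: x - 449 > 764
Step 4: Simplify: x > 764+449 = 1213

1213


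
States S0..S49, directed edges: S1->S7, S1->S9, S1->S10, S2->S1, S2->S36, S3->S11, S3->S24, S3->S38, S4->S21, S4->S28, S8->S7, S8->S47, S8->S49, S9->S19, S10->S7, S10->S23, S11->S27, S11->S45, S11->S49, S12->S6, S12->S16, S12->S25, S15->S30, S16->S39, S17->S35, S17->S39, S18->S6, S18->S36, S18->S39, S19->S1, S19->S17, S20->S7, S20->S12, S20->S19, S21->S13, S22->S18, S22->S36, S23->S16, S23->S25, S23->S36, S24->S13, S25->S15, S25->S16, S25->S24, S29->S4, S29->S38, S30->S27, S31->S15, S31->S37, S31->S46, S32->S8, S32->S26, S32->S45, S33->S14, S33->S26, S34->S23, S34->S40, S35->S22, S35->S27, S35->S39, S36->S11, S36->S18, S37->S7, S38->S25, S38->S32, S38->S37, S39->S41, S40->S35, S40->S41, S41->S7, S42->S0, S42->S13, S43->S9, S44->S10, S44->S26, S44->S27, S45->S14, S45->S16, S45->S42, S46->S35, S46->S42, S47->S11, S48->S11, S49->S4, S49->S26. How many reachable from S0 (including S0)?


BFS from S0:
  layer 0: {S0}
Reachable set: {S0}
Count = 1

1


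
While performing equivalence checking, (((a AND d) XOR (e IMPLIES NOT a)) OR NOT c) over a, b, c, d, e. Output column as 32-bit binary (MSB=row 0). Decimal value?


Formula: (((a AND d) XOR (e IMPLIES NOT a)) OR NOT c) over a, b, c, d, e (32 rows)
Evaluate each row (bits = a,b,c,d,e, MSB first):
  row 0 [00000]: (((0 AND 0) XOR (0 IMPLIES NOT 0)) OR NOT 0) -> 1
  row 1 [00001]: (((0 AND 0) XOR (1 IMPLIES NOT 0)) OR NOT 0) -> 1
  row 2 [00010]: (((0 AND 1) XOR (0 IMPLIES NOT 0)) OR NOT 0) -> 1
  row 3 [00011]: (((0 AND 1) XOR (1 IMPLIES NOT 0)) OR NOT 0) -> 1
  row 4 [00100]: (((0 AND 0) XOR (0 IMPLIES NOT 0)) OR NOT 1) -> 1
  row 5 [00101]: (((0 AND 0) XOR (1 IMPLIES NOT 0)) OR NOT 1) -> 1
  row 6 [00110]: (((0 AND 1) XOR (0 IMPLIES NOT 0)) OR NOT 1) -> 1
  row 7 [00111]: (((0 AND 1) XOR (1 IMPLIES NOT 0)) OR NOT 1) -> 1
  row 8 [01000]: (((0 AND 0) XOR (0 IMPLIES NOT 0)) OR NOT 0) -> 1
  row 9 [01001]: (((0 AND 0) XOR (1 IMPLIES NOT 0)) OR NOT 0) -> 1
  row 10 [01010]: (((0 AND 1) XOR (0 IMPLIES NOT 0)) OR NOT 0) -> 1
  row 11 [01011]: (((0 AND 1) XOR (1 IMPLIES NOT 0)) OR NOT 0) -> 1
  row 12 [01100]: (((0 AND 0) XOR (0 IMPLIES NOT 0)) OR NOT 1) -> 1
  row 13 [01101]: (((0 AND 0) XOR (1 IMPLIES NOT 0)) OR NOT 1) -> 1
  row 14 [01110]: (((0 AND 1) XOR (0 IMPLIES NOT 0)) OR NOT 1) -> 1
  row 15 [01111]: (((0 AND 1) XOR (1 IMPLIES NOT 0)) OR NOT 1) -> 1
  row 16 [10000]: (((1 AND 0) XOR (0 IMPLIES NOT 1)) OR NOT 0) -> 1
  row 17 [10001]: (((1 AND 0) XOR (1 IMPLIES NOT 1)) OR NOT 0) -> 1
  row 18 [10010]: (((1 AND 1) XOR (0 IMPLIES NOT 1)) OR NOT 0) -> 1
  row 19 [10011]: (((1 AND 1) XOR (1 IMPLIES NOT 1)) OR NOT 0) -> 1
  row 20 [10100]: (((1 AND 0) XOR (0 IMPLIES NOT 1)) OR NOT 1) -> 1
  row 21 [10101]: (((1 AND 0) XOR (1 IMPLIES NOT 1)) OR NOT 1) -> 0
  row 22 [10110]: (((1 AND 1) XOR (0 IMPLIES NOT 1)) OR NOT 1) -> 0
  row 23 [10111]: (((1 AND 1) XOR (1 IMPLIES NOT 1)) OR NOT 1) -> 1
  row 24 [11000]: (((1 AND 0) XOR (0 IMPLIES NOT 1)) OR NOT 0) -> 1
  row 25 [11001]: (((1 AND 0) XOR (1 IMPLIES NOT 1)) OR NOT 0) -> 1
  row 26 [11010]: (((1 AND 1) XOR (0 IMPLIES NOT 1)) OR NOT 0) -> 1
  row 27 [11011]: (((1 AND 1) XOR (1 IMPLIES NOT 1)) OR NOT 0) -> 1
  row 28 [11100]: (((1 AND 0) XOR (0 IMPLIES NOT 1)) OR NOT 1) -> 1
  row 29 [11101]: (((1 AND 0) XOR (1 IMPLIES NOT 1)) OR NOT 1) -> 0
  row 30 [11110]: (((1 AND 1) XOR (0 IMPLIES NOT 1)) OR NOT 1) -> 0
  row 31 [11111]: (((1 AND 1) XOR (1 IMPLIES NOT 1)) OR NOT 1) -> 1
Full result column, 4 rows per line (a,b,c fixed per line; d,e runs 00..11 left to right):
  rows 0-3 [a,b,c=000]: 1111  = hex F
  rows 4-7 [a,b,c=001]: 1111  = hex F
  rows 8-11 [a,b,c=010]: 1111  = hex F
  rows 12-15 [a,b,c=011]: 1111  = hex F
  rows 16-19 [a,b,c=100]: 1111  = hex F
  rows 20-23 [a,b,c=101]: 1001  = hex 9
  rows 24-27 [a,b,c=110]: 1111  = hex F
  rows 28-31 [a,b,c=111]: 1001  = hex 9
Output column (row 0 .. row 31) = 11111111111111111111100111111001
Output column grouped in 4s = 1111 1111 1111 1111 1111 1001 1111 1001 = 0xFFFFF9F9
Convert to decimal digit by digit (value = value*16 + digit):
  F -> 15
  15*16 + 15 (F) = 255
  255*16 + 15 (F) = 4095
  4095*16 + 15 (F) = 65535
  65535*16 + 15 (F) = 1048575
  1048575*16 + 9 = 16777209
  16777209*16 + 15 (F) = 268435359
  268435359*16 + 9 = 4294965753
Decimal = 4294965753

4294965753


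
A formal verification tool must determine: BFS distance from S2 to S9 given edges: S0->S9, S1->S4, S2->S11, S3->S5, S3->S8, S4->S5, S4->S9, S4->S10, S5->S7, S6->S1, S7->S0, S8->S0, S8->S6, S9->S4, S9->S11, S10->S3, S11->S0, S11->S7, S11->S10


BFS layer-by-layer from S2:
  dist 0: {S2}
  dist 1: {S11}
  dist 2: {S0, S7, S10}
  dist 3: {S3, S9}
  -> S9 reached at distance 3
Shortest path length = 3

3


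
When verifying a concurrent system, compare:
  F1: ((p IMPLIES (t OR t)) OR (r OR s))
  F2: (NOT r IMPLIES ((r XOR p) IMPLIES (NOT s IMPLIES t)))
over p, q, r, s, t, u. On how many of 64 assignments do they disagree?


F1 = ((p IMPLIES (t OR t)) OR (r OR s))
F2 = (NOT r IMPLIES ((r XOR p) IMPLIES (NOT s IMPLIES t)))
Evaluate both on each of 64 rows (bits = p,q,r,s,t,u):
  row 0 [000000]: F1=1 F2=1 -> 0
  row 1 [000001]: F1=1 F2=1 -> 0
  row 2 [000010]: F1=1 F2=1 -> 0
  row 3 [000011]: F1=1 F2=1 -> 0
  row 4 [000100]: F1=1 F2=1 -> 0
  (every remaining row is evaluated the same way; all 64 results are listed next)
Full result column, 8 rows per line (p,q,r fixed per line; s,t,u runs 000..111 left to right):
  rows 0-7 [p,q,r=000]: 00000000  (ones: 0)
  rows 8-15 [p,q,r=001]: 00000000  (ones: 0)
  rows 16-23 [p,q,r=010]: 00000000  (ones: 0)
  rows 24-31 [p,q,r=011]: 00000000  (ones: 0)
  rows 32-39 [p,q,r=100]: 00000000  (ones: 0)
  rows 40-47 [p,q,r=101]: 00000000  (ones: 0)
  rows 48-55 [p,q,r=110]: 00000000  (ones: 0)
  rows 56-63 [p,q,r=111]: 00000000  (ones: 0)
Disagreements = 0+0+0+0+0+0+0+0 = 0

0


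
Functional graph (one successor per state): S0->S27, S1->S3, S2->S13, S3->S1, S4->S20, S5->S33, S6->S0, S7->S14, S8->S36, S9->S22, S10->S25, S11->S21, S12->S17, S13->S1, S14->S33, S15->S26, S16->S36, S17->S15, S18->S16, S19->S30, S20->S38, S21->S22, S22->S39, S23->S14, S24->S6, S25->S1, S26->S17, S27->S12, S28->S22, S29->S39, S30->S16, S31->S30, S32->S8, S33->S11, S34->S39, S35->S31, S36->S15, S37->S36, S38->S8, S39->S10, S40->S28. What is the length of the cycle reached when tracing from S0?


Trace from S0 until a state repeats:
  S0 -> S27 -> S12 -> S17 -> S15 -> S26 -> S17
S17 first seen at step 3, revisited at step 6.
Cycle length = 6 - 3 = 3

3


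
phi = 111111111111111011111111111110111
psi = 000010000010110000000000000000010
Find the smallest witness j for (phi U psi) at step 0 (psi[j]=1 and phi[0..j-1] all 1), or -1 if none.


(phi U psi) at 0: need smallest j with psi[j]=1 and phi[i]=1 for all i in [0,j).
Scan from step 0:
  step 0: phi=1, psi=0 -> continue
  step 1: phi=1, psi=0 -> continue
  step 2: phi=1, psi=0 -> continue
  step 3: phi=1, psi=0 -> continue
  step 4: psi=1 and phi held for [0,4) -> witness found
Witness step = 4

4


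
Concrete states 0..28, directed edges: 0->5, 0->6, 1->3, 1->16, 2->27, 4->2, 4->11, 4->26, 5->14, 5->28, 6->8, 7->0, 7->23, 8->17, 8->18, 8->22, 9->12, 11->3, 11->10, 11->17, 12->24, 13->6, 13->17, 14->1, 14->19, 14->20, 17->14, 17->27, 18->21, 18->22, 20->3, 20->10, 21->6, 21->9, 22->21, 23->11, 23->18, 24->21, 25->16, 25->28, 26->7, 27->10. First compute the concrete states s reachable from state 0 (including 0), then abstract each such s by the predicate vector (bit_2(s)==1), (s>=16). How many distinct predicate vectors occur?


BFS from 0:
Concrete reachable: {0, 1, 3, 5, 6, 8, 9, 10, 12, 14, 16, 17, 18, 19, 20, 21, 22, 24, 27, 28}
Abstract via predicates (bit_2(s)==1), (s>=16):
  (0,0) <- {0, 1, 3, 8, 9, 10}
  (0,1) <- {16, 17, 18, 19, 24, 27}
  (1,0) <- {5, 6, 12, 14}
  (1,1) <- {20, 21, 22, 28}
Distinct abstract states = 4

4


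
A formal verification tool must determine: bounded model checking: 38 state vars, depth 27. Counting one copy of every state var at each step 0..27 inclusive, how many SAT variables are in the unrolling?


BMC unrolls to depth k, creating one copy of each state var for steps 0..k.
Step count = 27 + 1 = 28 (steps 0 through 27)
Vars per step = 38
Total = 38 * 28 = 1064

1064


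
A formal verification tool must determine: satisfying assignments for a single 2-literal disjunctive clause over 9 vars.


Step 1: Total=2^9=512
Step 2: Unsat when all 2 false: 2^7=128
Step 3: Sat=512-128=384

384


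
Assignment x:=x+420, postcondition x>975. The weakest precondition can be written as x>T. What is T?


Formula: wp(x:=E, P) = P[E/x] (substitute E for x in postcondition)
Step 1: Postcondition: x>975
Step 2: Substitute x+420 for x: x+420>975
Step 3: Solve for x: x > 975-420 = 555

555


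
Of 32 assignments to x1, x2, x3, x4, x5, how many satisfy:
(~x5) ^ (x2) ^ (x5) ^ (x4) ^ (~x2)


CNF with 5 clauses over 5 vars (32 assignments).
An assignment satisfies CNF iff every clause has >=1 true literal.
Check each row (bits = x1,x2,x3,x4,x5; clause T/F shown):
  row 0 [00000]: clauses=TFFFT -> 0
  row 1 [00001]: clauses=FFTFT -> 0
  row 2 [00010]: clauses=TFFTT -> 0
  row 3 [00011]: clauses=FFTTT -> 0
  row 4 [00100]: clauses=TFFFT -> 0
  row 5 [00101]: clauses=FFTFT -> 0
  row 6 [00110]: clauses=TFFTT -> 0
  row 7 [00111]: clauses=FFTTT -> 0
  row 8 [01000]: clauses=TTFFF -> 0
  row 9 [01001]: clauses=FTTFF -> 0
  row 10 [01010]: clauses=TTFTF -> 0
  row 11 [01011]: clauses=FTTTF -> 0
  row 12 [01100]: clauses=TTFFF -> 0
  row 13 [01101]: clauses=FTTFF -> 0
  row 14 [01110]: clauses=TTFTF -> 0
  row 15 [01111]: clauses=FTTTF -> 0
  row 16 [10000]: clauses=TFFFT -> 0
  row 17 [10001]: clauses=FFTFT -> 0
  row 18 [10010]: clauses=TFFTT -> 0
  row 19 [10011]: clauses=FFTTT -> 0
  row 20 [10100]: clauses=TFFFT -> 0
  row 21 [10101]: clauses=FFTFT -> 0
  row 22 [10110]: clauses=TFFTT -> 0
  row 23 [10111]: clauses=FFTTT -> 0
  row 24 [11000]: clauses=TTFFF -> 0
  row 25 [11001]: clauses=FTTFF -> 0
  row 26 [11010]: clauses=TTFTF -> 0
  row 27 [11011]: clauses=FTTTF -> 0
  row 28 [11100]: clauses=TTFFF -> 0
  row 29 [11101]: clauses=FTTFF -> 0
  row 30 [11110]: clauses=TTFTF -> 0
  row 31 [11111]: clauses=FTTTF -> 0
Full result column, 8 rows per line (x1,x2 fixed per line; x3,x4,x5 runs 000..111 left to right):
  rows 0-7 [x1,x2=00]: 00000000  (ones: 0)
  rows 8-15 [x1,x2=01]: 00000000  (ones: 0)
  rows 16-23 [x1,x2=10]: 00000000  (ones: 0)
  rows 24-31 [x1,x2=11]: 00000000  (ones: 0)
Satisfying assignments = 0+0+0+0 = 0

0


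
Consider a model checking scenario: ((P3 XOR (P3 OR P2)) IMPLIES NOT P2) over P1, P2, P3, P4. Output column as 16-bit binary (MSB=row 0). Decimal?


Formula: ((P3 XOR (P3 OR P2)) IMPLIES NOT P2) over P1, P2, P3, P4 (16 rows)
Evaluate each row (bits = P1,P2,P3,P4, MSB first):
  row 0 [0000]: ((0 XOR (0 OR 0)) IMPLIES NOT 0) -> 1
  row 1 [0001]: ((0 XOR (0 OR 0)) IMPLIES NOT 0) -> 1
  row 2 [0010]: ((1 XOR (1 OR 0)) IMPLIES NOT 0) -> 1
  row 3 [0011]: ((1 XOR (1 OR 0)) IMPLIES NOT 0) -> 1
  row 4 [0100]: ((0 XOR (0 OR 1)) IMPLIES NOT 1) -> 0
  row 5 [0101]: ((0 XOR (0 OR 1)) IMPLIES NOT 1) -> 0
  row 6 [0110]: ((1 XOR (1 OR 1)) IMPLIES NOT 1) -> 1
  row 7 [0111]: ((1 XOR (1 OR 1)) IMPLIES NOT 1) -> 1
  row 8 [1000]: ((0 XOR (0 OR 0)) IMPLIES NOT 0) -> 1
  row 9 [1001]: ((0 XOR (0 OR 0)) IMPLIES NOT 0) -> 1
  row 10 [1010]: ((1 XOR (1 OR 0)) IMPLIES NOT 0) -> 1
  row 11 [1011]: ((1 XOR (1 OR 0)) IMPLIES NOT 0) -> 1
  row 12 [1100]: ((0 XOR (0 OR 1)) IMPLIES NOT 1) -> 0
  row 13 [1101]: ((0 XOR (0 OR 1)) IMPLIES NOT 1) -> 0
  row 14 [1110]: ((1 XOR (1 OR 1)) IMPLIES NOT 1) -> 1
  row 15 [1111]: ((1 XOR (1 OR 1)) IMPLIES NOT 1) -> 1
Full result column, 4 rows per line (P1,P2 fixed per line; P3,P4 runs 00..11 left to right):
  rows 0-3 [P1,P2=00]: 1111  = hex F
  rows 4-7 [P1,P2=01]: 0011  = hex 3
  rows 8-11 [P1,P2=10]: 1111  = hex F
  rows 12-15 [P1,P2=11]: 0011  = hex 3
Output column (row 0 .. row 15) = 1111001111110011
Output column grouped in 4s = 1111 0011 1111 0011 = 0xF3F3
Convert to decimal digit by digit (value = value*16 + digit):
  F -> 15
  15*16 + 3 = 243
  243*16 + 15 (F) = 3903
  3903*16 + 3 = 62451
Decimal = 62451

62451


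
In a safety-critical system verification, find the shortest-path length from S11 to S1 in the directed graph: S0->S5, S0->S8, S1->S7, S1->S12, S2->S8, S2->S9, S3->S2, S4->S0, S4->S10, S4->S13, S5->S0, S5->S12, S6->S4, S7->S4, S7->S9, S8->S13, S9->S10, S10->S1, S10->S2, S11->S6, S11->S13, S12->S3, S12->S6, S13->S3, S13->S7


BFS layer-by-layer from S11:
  dist 0: {S11}
  dist 1: {S6, S13}
  dist 2: {S3, S4, S7}
  dist 3: {S0, S2, S9, S10}
  dist 4: {S1, S5, S8}
  -> S1 reached at distance 4
Shortest path length = 4

4


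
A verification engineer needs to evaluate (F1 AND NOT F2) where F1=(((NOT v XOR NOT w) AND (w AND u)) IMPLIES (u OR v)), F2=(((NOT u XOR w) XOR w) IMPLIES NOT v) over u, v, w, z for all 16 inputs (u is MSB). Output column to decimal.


F1 = (((NOT v XOR NOT w) AND (w AND u)) IMPLIES (u OR v))
F2 = (((NOT u XOR w) XOR w) IMPLIES NOT v)
Counterexample to F1=>F2 is where F1=1 and F2=0.
Evaluate each row (bits = u,v,w,z, MSB first):
  row 0 [0000]: F1=1 F2=1 -> F1&~F2 -> 0
  row 1 [0001]: F1=1 F2=1 -> F1&~F2 -> 0
  row 2 [0010]: F1=1 F2=1 -> F1&~F2 -> 0
  row 3 [0011]: F1=1 F2=1 -> F1&~F2 -> 0
  row 4 [0100]: F1=1 F2=0 -> F1&~F2 -> 1
  row 5 [0101]: F1=1 F2=0 -> F1&~F2 -> 1
  row 6 [0110]: F1=1 F2=0 -> F1&~F2 -> 1
  row 7 [0111]: F1=1 F2=0 -> F1&~F2 -> 1
  row 8 [1000]: F1=1 F2=1 -> F1&~F2 -> 0
  row 9 [1001]: F1=1 F2=1 -> F1&~F2 -> 0
  row 10 [1010]: F1=1 F2=1 -> F1&~F2 -> 0
  row 11 [1011]: F1=1 F2=1 -> F1&~F2 -> 0
  row 12 [1100]: F1=1 F2=1 -> F1&~F2 -> 0
  row 13 [1101]: F1=1 F2=1 -> F1&~F2 -> 0
  row 14 [1110]: F1=1 F2=1 -> F1&~F2 -> 0
  row 15 [1111]: F1=1 F2=1 -> F1&~F2 -> 0
Full result column, 4 rows per line (u,v fixed per line; w,z runs 00..11 left to right):
  rows 0-3 [u,v=00]: 0000  = hex 0
  rows 4-7 [u,v=01]: 1111  = hex F
  rows 8-11 [u,v=10]: 0000  = hex 0
  rows 12-15 [u,v=11]: 0000  = hex 0
Counterexample vector (row 0 .. row 15) = 0000111100000000
Output column grouped in 4s = 0000 1111 0000 0000 = 0x0F00
Convert to decimal digit by digit (value = value*16 + digit):
  0 -> 0
  0*16 + 15 (F) = 15
  15*16 + 0 = 240
  240*16 + 0 = 3840
Decimal = 3840

3840
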